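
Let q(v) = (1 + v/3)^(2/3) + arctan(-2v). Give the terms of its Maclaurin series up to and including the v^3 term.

Expand each term separately and add.
q(0) = 1
q′(0) = -16/9
q′′(0) = -2/81
q′′′(0) = 11672/729

5836*v^3/2187 - v^2/81 - 16*v/9 + 1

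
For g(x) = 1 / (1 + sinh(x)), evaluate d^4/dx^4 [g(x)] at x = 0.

Write 1/(1+u) = 1 - u + u^2 - u^3 + ... and substitute the series for u.
The coefficient of x^4 in the expansion is 4/3, so g^(4)(0) = 4! * (4/3) = 32.

32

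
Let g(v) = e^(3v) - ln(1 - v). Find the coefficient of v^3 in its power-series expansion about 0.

29/6

Add the two expansions coefficient-wise.
g(0) = 1
g′(0) = 4
g′′(0) = 10
g′′′(0) = 29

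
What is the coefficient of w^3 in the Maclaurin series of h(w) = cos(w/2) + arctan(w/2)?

Expand each term separately and add.
[w^0] = 1;  [w^1] = 1/2;  [w^2] = -1/8;  [w^3] = -1/24.
So c_3 = h′′′(0)/3! = -1/24.

-1/24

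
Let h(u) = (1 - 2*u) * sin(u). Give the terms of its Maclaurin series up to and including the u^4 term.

u^4/3 - u^3/6 - 2*u^2 + u

Distribute the polynomial across the series and collect like powers.
h(0) = 0
h′(0) = 1
h′′(0) = -4
h′′′(0) = -1
h^(4)(0) = 8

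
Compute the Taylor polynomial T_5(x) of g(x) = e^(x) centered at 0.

Differentiate repeatedly and evaluate at the center.
g(0) = 1
g′(0) = 1
g′′(0) = 1
g′′′(0) = 1
g^(4)(0) = 1
g^(5)(0) = 1
The Taylor polynomial is Σ g^(k)(0)/k! · x^k.

x^5/120 + x^4/24 + x^3/6 + x^2/2 + x + 1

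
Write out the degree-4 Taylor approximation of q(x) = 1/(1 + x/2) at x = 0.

x^4/16 - x^3/8 + x^2/4 - x/2 + 1

q(0) = 1
q′(0) = -1/2
q′′(0) = 1/2
q′′′(0) = -3/4
q^(4)(0) = 3/2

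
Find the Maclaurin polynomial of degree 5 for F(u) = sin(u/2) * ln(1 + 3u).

-321*u^5/32 + 71*u^4/16 - 9*u^3/4 + 3*u^2/2

Write out both Maclaurin series and multiply, keeping only the needed powers.
[u^0] = 0;  [u^1] = 0;  [u^2] = 3/2;  [u^3] = -9/4;  [u^4] = 71/16;  [u^5] = -321/32.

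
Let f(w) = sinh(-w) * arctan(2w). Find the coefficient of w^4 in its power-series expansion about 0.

Expand each factor separately, then convolve coefficients.
[w^0] = 0;  [w^1] = 0;  [w^2] = -2;  [w^3] = 0;  [w^4] = 7/3.

7/3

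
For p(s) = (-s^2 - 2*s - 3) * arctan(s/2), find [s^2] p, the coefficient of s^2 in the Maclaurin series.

Distribute the polynomial across the series and collect like powers.
[s^0] = 0;  [s^1] = -3/2;  [s^2] = -1.

-1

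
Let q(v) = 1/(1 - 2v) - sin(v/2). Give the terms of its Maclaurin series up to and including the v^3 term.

Combine the two series term by term.
q(0) = 1
q′(0) = 3/2
q′′(0) = 8
q′′′(0) = 385/8
Dividing each by k! gives the coefficients c_0, ..., c_3.

385*v^3/48 + 4*v^2 + 3*v/2 + 1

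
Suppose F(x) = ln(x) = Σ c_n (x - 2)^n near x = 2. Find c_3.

1/24

F(2) = ln(2)
F′(2) = 1/2
F′′(2) = -1/4
F′′′(2) = 1/4
So c_3 = F′′′(2)/3! = 1/24.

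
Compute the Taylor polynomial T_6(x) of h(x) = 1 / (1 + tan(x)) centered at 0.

Expand as Σ (-1)^k u^k with u equal to the inner function's series.

122*x^6/45 - 32*x^5/15 + 5*x^4/3 - 4*x^3/3 + x^2 - x + 1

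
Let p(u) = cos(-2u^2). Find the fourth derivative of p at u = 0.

Differentiate repeatedly and evaluate at the center.
The coefficient of u^4 in the expansion is -2, so p^(4)(0) = 4! * (-2) = -48.

-48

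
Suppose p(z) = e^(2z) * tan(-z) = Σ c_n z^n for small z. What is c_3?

Write out both Maclaurin series and multiply, keeping only the needed powers.
p(0) = 0
p′(0) = -1
p′′(0) = -4
p′′′(0) = -14

-7/3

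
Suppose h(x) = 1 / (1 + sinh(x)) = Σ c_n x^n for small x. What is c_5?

Use the geometric series for the reciprocal, then substitute.
So c_5 = h^(5)(0)/5! = -181/120.

-181/120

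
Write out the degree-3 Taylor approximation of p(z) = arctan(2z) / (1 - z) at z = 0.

-2*z^3/3 + 2*z^2 + 2*z

Write out both Maclaurin series and multiply, keeping only the needed powers.
p(0) = 0
p′(0) = 2
p′′(0) = 4
p′′′(0) = -4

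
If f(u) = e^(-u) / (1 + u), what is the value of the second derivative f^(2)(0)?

5

Write out both Maclaurin series and multiply, keeping only the needed powers.
The coefficient of u^2 in the expansion is 5/2, so f′′(0) = 2! * (5/2) = 5.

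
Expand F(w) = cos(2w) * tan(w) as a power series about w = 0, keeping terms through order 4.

-5*w^3/3 + w

Expand each factor separately, then convolve coefficients.
F(0) = 0
F′(0) = 1
F′′(0) = 0
F′′′(0) = -10
F^(4)(0) = 0
Then c_k = F^(k)(0)/k! gives each Taylor coefficient.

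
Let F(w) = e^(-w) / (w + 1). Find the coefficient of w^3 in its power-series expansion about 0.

Use 1/(1 - r) = Σ r^k on the denominator, then take the Cauchy product.
F(0) = 1
F′(0) = -2
F′′(0) = 5
F′′′(0) = -16
So c_3 = F′′′(0)/3! = -8/3.

-8/3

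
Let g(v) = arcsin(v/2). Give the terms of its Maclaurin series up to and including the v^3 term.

v^3/48 + v/2

[v^0] = 0;  [v^1] = 1/2;  [v^2] = 0;  [v^3] = 1/48.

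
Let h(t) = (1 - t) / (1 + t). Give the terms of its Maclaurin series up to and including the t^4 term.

Multiply each power in the prefactor through the base expansion.
[t^0] = 1;  [t^1] = -2;  [t^2] = 2;  [t^3] = -2;  [t^4] = 2.

2*t^4 - 2*t^3 + 2*t^2 - 2*t + 1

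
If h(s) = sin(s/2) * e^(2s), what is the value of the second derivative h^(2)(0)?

Expand each factor separately, then convolve coefficients.
From the series, [s^2] h = 1; multiply by 2! = 2 to get 2.

2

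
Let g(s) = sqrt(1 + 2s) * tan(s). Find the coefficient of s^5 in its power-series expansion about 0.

-79/120

Take the Cauchy product of the two expansions.
g(0) = 0
g′(0) = 1
g′′(0) = 2
g′′′(0) = -1
g^(4)(0) = 20
g^(5)(0) = -79
So c_5 = g^(5)(0)/5! = -79/120.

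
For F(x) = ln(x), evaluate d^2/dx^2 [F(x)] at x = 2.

-1/4

Use the known series and substitute for the argument.
The coefficient of (x - 2)^2 in the expansion is -1/8, so F′′(2) = 2! * (-1/8) = -1/4.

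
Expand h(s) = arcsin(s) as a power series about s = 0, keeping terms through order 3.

s^3/6 + s

Compute the successive derivatives at the expansion point and divide by k!.
h(0) = 0
h′(0) = 1
h′′(0) = 0
h′′′(0) = 1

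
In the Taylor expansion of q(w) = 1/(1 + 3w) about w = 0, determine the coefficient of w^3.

q(0) = 1
q′(0) = -3
q′′(0) = 18
q′′′(0) = -162
So c_3 = q′′′(0)/3! = -27.

-27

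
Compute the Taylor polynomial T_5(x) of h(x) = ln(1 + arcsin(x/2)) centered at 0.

Compose series: expand the inner function first, then feed it into the outer expansion.
h(0) = 0
h′(0) = 1/2
h′′(0) = -1/4
h′′′(0) = 3/8
h^(4)(0) = -5/8
h^(5)(0) = 53/32
Dividing each by k! gives the coefficients c_0, ..., c_5.

53*x^5/3840 - 5*x^4/192 + x^3/16 - x^2/8 + x/2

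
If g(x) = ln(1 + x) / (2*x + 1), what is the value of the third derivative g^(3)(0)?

32

Multiply the numerator's expansion by the denominator's geometric series.
The coefficient of x^3 in the expansion is 16/3, so g′′′(0) = 3! * (16/3) = 32.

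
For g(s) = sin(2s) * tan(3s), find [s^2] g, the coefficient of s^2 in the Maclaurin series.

Take the Cauchy product of the two expansions.
g(0) = 0
g′(0) = 0
g′′(0) = 12
So c_2 = g′′(0)/2! = 6.

6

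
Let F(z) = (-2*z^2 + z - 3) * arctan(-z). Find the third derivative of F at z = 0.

6

Distribute the polynomial across the series and collect like powers.
From the series, [z^3] F = 1; multiply by 3! = 6 to get 6.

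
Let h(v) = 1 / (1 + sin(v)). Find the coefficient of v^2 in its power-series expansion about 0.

Write 1/(1+u) = 1 - u + u^2 - u^3 + ... and substitute the series for u.
[v^0] = 1;  [v^1] = -1;  [v^2] = 1.

1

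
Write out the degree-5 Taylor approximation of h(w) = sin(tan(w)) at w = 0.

Let u equal the inner series; expand the outer function in u and truncate.
h(0) = 0
h′(0) = 1
h′′(0) = 0
h′′′(0) = 1
h^(4)(0) = 0
h^(5)(0) = -3

-w^5/40 + w^3/6 + w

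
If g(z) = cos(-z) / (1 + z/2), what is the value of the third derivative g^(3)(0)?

Write out both Maclaurin series and multiply, keeping only the needed powers.
The coefficient of z^3 in the expansion is 1/8, so g′′′(0) = 3! * (1/8) = 3/4.

3/4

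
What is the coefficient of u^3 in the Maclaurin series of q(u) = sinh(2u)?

4/3

[u^0] = 0;  [u^1] = 2;  [u^2] = 0;  [u^3] = 4/3.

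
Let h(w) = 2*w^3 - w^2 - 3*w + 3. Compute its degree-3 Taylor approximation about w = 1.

Use the known series and substitute for the argument.
h(1) = 1
h′(1) = 1
h′′(1) = 10
h′′′(1) = 12
Dividing each by k! gives the coefficients c_0, ..., c_3.

2*(w - 1)^3 + 5*(w - 1)^2 + (w - 1) + 1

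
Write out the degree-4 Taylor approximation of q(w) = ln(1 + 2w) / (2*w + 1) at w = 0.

-100*w^4/3 + 44*w^3/3 - 6*w^2 + 2*w

Multiply the numerator's expansion by the denominator's geometric series.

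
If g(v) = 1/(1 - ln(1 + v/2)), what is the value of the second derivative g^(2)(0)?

Substitute the inner expansion into the outer series and collect powers.
From the series, [v^2] g = 1/8; multiply by 2! = 2 to get 1/4.

1/4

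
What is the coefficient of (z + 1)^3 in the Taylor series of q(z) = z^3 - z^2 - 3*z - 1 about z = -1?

1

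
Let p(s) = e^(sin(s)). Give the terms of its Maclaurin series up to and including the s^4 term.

Let u equal the inner series; expand the outer function in u and truncate.

-s^4/8 + s^2/2 + s + 1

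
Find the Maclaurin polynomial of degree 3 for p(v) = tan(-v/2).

-v^3/24 - v/2

p(0) = 0
p′(0) = -1/2
p′′(0) = 0
p′′′(0) = -1/4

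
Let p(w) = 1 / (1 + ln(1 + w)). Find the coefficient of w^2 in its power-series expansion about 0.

3/2

Expand as Σ (-1)^k u^k with u equal to the inner function's series.
[w^0] = 1;  [w^1] = -1;  [w^2] = 3/2.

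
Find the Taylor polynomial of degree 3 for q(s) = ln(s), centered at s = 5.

(s - 5)^3/375 - (s - 5)^2/50 + (s - 5)/5 + ln(5)

[(s - 5)^0] = ln(5);  [(s - 5)^1] = 1/5;  [(s - 5)^2] = -1/50;  [(s - 5)^3] = 1/375.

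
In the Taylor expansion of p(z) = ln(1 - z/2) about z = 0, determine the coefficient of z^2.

Compute the successive derivatives at the expansion point and divide by k!.
p(0) = 0
p′(0) = -1/2
p′′(0) = -1/4
Dividing each by k! gives the coefficients c_0, ..., c_2.

-1/8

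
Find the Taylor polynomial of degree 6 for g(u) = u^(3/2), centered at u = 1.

7*(u - 1)^6/1024 - 3*(u - 1)^5/256 + 3*(u - 1)^4/128 - (u - 1)^3/16 + 3*(u - 1)^2/8 + 3*(u - 1)/2 + 1

[(u - 1)^0] = 1;  [(u - 1)^1] = 3/2;  [(u - 1)^2] = 3/8;  [(u - 1)^3] = -1/16;  [(u - 1)^4] = 3/128;  [(u - 1)^5] = -3/256;  [(u - 1)^6] = 7/1024.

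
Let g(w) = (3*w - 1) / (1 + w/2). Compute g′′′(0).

Multiply each power in the prefactor through the base expansion.
The coefficient of w^3 in the expansion is 7/8, so g′′′(0) = 3! * (7/8) = 21/4.

21/4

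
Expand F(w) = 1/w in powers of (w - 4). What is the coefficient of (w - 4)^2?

1/64

c_2 = F′′(4)/2! = 1/64.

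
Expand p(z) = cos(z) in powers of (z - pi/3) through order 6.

-(z - pi/3)^6/1440 - sqrt(3)*(z - pi/3)^5/240 + (z - pi/3)^4/48 + sqrt(3)*(z - pi/3)^3/12 - (z - pi/3)^2/4 - sqrt(3)*(z - pi/3)/2 + 1/2

[(z - pi/3)^0] = 1/2;  [(z - pi/3)^1] = -sqrt(3)/2;  [(z - pi/3)^2] = -1/4;  [(z - pi/3)^3] = sqrt(3)/12;  [(z - pi/3)^4] = 1/48;  [(z - pi/3)^5] = -sqrt(3)/240;  [(z - pi/3)^6] = -1/1440.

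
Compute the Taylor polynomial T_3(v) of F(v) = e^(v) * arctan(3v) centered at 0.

-15*v^3/2 + 3*v^2 + 3*v

Multiply the two series term by term and collect like powers.
F(0) = 0
F′(0) = 3
F′′(0) = 6
F′′′(0) = -45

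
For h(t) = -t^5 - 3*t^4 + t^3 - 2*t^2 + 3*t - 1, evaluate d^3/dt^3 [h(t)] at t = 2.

From the series, [(t - 2)^3] h = -63; multiply by 3! = 6 to get -378.

-378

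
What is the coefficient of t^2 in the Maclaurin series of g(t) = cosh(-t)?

1/2

[t^0] = 1;  [t^1] = 0;  [t^2] = 1/2.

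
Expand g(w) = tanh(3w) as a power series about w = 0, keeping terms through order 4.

Differentiate repeatedly and evaluate at the center.
g(0) = 0
g′(0) = 3
g′′(0) = 0
g′′′(0) = -54
g^(4)(0) = 0

-9*w^3 + 3*w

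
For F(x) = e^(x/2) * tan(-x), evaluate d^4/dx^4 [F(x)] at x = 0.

Multiply the two series term by term and collect like powers.
From the series, [x^4] F = -3/16; multiply by 4! = 24 to get -9/2.

-9/2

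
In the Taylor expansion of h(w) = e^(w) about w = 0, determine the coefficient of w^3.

1/6

h(0) = 1
h′(0) = 1
h′′(0) = 1
h′′′(0) = 1
So c_3 = h′′′(0)/3! = 1/6.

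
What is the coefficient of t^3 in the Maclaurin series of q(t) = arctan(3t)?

q(0) = 0
q′(0) = 3
q′′(0) = 0
q′′′(0) = -54
Then c_k = q^(k)(0)/k! gives each Taylor coefficient.

-9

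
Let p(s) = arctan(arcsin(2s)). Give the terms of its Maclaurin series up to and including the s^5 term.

52*s^5/15 - 4*s^3/3 + 2*s

Compose series: expand the inner function first, then feed it into the outer expansion.
p(0) = 0
p′(0) = 2
p′′(0) = 0
p′′′(0) = -8
p^(4)(0) = 0
p^(5)(0) = 416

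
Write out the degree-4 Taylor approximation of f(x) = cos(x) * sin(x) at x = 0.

-2*x^3/3 + x

Expand each factor separately, then convolve coefficients.
f(0) = 0
f′(0) = 1
f′′(0) = 0
f′′′(0) = -4
f^(4)(0) = 0
Then c_k = f^(k)(0)/k! gives each Taylor coefficient.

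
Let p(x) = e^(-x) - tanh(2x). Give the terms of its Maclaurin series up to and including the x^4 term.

Add the two expansions coefficient-wise.
p(0) = 1
p′(0) = -3
p′′(0) = 1
p′′′(0) = 15
p^(4)(0) = 1

x^4/24 + 5*x^3/2 + x^2/2 - 3*x + 1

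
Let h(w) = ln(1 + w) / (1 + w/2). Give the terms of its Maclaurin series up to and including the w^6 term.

Expand each factor separately, then convolve coefficients.

-13*w^6/30 + 8*w^5/15 - 2*w^4/3 + 5*w^3/6 - w^2 + w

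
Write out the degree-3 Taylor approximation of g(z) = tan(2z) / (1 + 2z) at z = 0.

Write out both Maclaurin series and multiply, keeping only the needed powers.
g(0) = 0
g′(0) = 2
g′′(0) = -8
g′′′(0) = 64
Dividing each by k! gives the coefficients c_0, ..., c_3.

32*z^3/3 - 4*z^2 + 2*z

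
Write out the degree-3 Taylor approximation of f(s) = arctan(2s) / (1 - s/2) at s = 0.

Write out both Maclaurin series and multiply, keeping only the needed powers.
[s^0] = 0;  [s^1] = 2;  [s^2] = 1;  [s^3] = -13/6.

-13*s^3/6 + s^2 + 2*s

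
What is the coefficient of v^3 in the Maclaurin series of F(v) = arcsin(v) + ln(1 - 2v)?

Combine the two series term by term.
F(0) = 0
F′(0) = -1
F′′(0) = -4
F′′′(0) = -15
So c_3 = F′′′(0)/3! = -5/2.

-5/2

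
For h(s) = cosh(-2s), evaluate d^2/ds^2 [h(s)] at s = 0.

4

From the series, [s^2] h = 2; multiply by 2! = 2 to get 4.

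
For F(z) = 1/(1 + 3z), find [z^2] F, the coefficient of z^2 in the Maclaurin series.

9

F(0) = 1
F′(0) = -3
F′′(0) = 18
Then c_k = F^(k)(0)/k! gives each Taylor coefficient.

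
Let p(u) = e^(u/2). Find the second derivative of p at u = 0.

Apply the Taylor formula c_k = f^(k)(a)/k!.
The coefficient of u^2 in the expansion is 1/8, so p′′(0) = 2! * (1/8) = 1/4.

1/4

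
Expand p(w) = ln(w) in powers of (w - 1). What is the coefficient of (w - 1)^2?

-1/2

p(1) = 0
p′(1) = 1
p′′(1) = -1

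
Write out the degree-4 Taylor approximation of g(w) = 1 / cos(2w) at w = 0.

Divide the numerator series by the denominator series (power-series long division).

10*w^4/3 + 2*w^2 + 1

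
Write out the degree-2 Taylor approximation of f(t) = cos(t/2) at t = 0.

1 - t^2/8

[t^0] = 1;  [t^1] = 0;  [t^2] = -1/8.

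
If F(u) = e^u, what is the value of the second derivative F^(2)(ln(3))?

3

From the series, [(u - ln(3))^2] F = 3/2; multiply by 2! = 2 to get 3.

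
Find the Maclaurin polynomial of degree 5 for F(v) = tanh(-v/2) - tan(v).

-11*v^5/80 - 7*v^3/24 - 3*v/2

Expand each term separately and add.
F(0) = 0
F′(0) = -3/2
F′′(0) = 0
F′′′(0) = -7/4
F^(4)(0) = 0
F^(5)(0) = -33/2
Dividing each by k! gives the coefficients c_0, ..., c_5.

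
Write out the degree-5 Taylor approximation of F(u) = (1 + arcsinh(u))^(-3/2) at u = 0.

Plug the Maclaurin series of the inner function into that of the outer and collect terms.
F(0) = 1
F′(0) = -3/2
F′′(0) = 15/4
F′′′(0) = -93/8
F^(4)(0) = 705/16
F^(5)(0) = -6627/32

-2209*u^5/1280 + 235*u^4/128 - 31*u^3/16 + 15*u^2/8 - 3*u/2 + 1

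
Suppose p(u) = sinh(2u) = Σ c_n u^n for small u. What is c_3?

4/3

Use the known series and substitute for the argument.
[u^0] = 0;  [u^1] = 2;  [u^2] = 0;  [u^3] = 4/3.
So c_3 = p′′′(0)/3! = 4/3.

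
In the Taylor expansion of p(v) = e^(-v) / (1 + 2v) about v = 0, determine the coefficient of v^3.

-79/6

Take the Cauchy product of the two expansions.
p(0) = 1
p′(0) = -3
p′′(0) = 13
p′′′(0) = -79
Dividing each by k! gives the coefficients c_0, ..., c_3.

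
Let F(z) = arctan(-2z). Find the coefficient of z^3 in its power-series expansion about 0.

F(0) = 0
F′(0) = -2
F′′(0) = 0
F′′′(0) = 16
So c_3 = F′′′(0)/3! = 8/3.

8/3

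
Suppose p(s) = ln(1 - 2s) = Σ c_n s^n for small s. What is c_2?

[s^0] = 0;  [s^1] = -2;  [s^2] = -2.
So c_2 = p′′(0)/2! = -2.

-2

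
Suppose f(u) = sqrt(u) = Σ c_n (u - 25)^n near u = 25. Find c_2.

Use the known series and substitute for the argument.
[(u - 25)^0] = 5;  [(u - 25)^1] = 1/10;  [(u - 25)^2] = -1/1000.
So c_2 = f′′(25)/2! = -1/1000.

-1/1000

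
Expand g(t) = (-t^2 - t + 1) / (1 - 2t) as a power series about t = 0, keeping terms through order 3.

Multiply each power in the prefactor through the base expansion.
g(0) = 1
g′(0) = 1
g′′(0) = 2
g′′′(0) = 12

2*t^3 + t^2 + t + 1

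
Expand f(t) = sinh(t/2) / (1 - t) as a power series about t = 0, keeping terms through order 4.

Take the Cauchy product of the two expansions.

25*t^4/48 + 25*t^3/48 + t^2/2 + t/2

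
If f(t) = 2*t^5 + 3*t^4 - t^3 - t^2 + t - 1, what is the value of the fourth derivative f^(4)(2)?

Apply the Taylor formula c_k = f^(k)(a)/k!.
The coefficient of (t - 2)^4 in the expansion is 23, so f^(4)(2) = 4! * (23) = 552.

552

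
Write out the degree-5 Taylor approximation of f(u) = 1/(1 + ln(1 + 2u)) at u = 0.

Compose series: expand the inner function first, then feed it into the outer expansion.
f(0) = 1
f′(0) = -2
f′′(0) = 12
f′′′(0) = -112
f^(4)(0) = 1408
f^(5)(0) = -1800*2^(13/14)*3^(45/56)*5^(38/63)*7^(1/126)
Dividing each by k! gives the coefficients c_0, ..., c_5.

-15*2^(13/14)*3^(45/56)*5^(38/63)*7^(1/126)*u^5 + 176*u^4/3 - 56*u^3/3 + 6*u^2 - 2*u + 1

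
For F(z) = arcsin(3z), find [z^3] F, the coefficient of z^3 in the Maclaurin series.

[z^0] = 0;  [z^1] = 3;  [z^2] = 0;  [z^3] = 9/2.

9/2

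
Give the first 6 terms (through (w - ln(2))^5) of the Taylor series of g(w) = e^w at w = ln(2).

(w - ln(2))^5/60 + (w - ln(2))^4/12 + (w - ln(2))^3/3 + (w - ln(2))^2 + 2*(w - ln(2)) + 2

g(ln(2)) = 2
g′(ln(2)) = 2
g′′(ln(2)) = 2
g′′′(ln(2)) = 2
g^(4)(ln(2)) = 2
g^(5)(ln(2)) = 2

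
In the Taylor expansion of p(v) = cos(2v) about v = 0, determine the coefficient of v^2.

-2

Compute the successive derivatives at the expansion point and divide by k!.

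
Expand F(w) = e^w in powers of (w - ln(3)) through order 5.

(w - ln(3))^5/40 + (w - ln(3))^4/8 + (w - ln(3))^3/2 + 3*(w - ln(3))^2/2 + 3*(w - ln(3)) + 3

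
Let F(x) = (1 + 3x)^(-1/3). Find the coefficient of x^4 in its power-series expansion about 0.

Differentiate repeatedly and evaluate at the center.
F(0) = 1
F′(0) = -1
F′′(0) = 4
F′′′(0) = -28
F^(4)(0) = 280
The Taylor polynomial is Σ F^(k)(0)/k! · x^k.

35/3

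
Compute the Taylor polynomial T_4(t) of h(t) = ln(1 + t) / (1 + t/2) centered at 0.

Take the Cauchy product of the two expansions.
h(0) = 0
h′(0) = 1
h′′(0) = -2
h′′′(0) = 5
h^(4)(0) = -16
Dividing each by k! gives the coefficients c_0, ..., c_4.

-2*t^4/3 + 5*t^3/6 - t^2 + t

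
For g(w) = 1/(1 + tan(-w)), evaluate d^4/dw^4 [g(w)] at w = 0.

Plug the Maclaurin series of the inner function into that of the outer and collect terms.
From the series, [w^4] g = 5/3; multiply by 4! = 24 to get 40.

40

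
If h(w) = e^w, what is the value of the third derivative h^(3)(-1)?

The coefficient of (w + 1)^3 in the expansion is e^(-1)/6, so h′′′(-1) = 3! * (e^(-1)/6) = e^(-1).

e^(-1)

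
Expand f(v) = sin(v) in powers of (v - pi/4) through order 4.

[(v - pi/4)^0] = sqrt(2)/2;  [(v - pi/4)^1] = sqrt(2)/2;  [(v - pi/4)^2] = -sqrt(2)/4;  [(v - pi/4)^3] = -sqrt(2)/12;  [(v - pi/4)^4] = sqrt(2)/48.

sqrt(2)*(v - pi/4)^4/48 - sqrt(2)*(v - pi/4)^3/12 - sqrt(2)*(v - pi/4)^2/4 + sqrt(2)*(v - pi/4)/2 + sqrt(2)/2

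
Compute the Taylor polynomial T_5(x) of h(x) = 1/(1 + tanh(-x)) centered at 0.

Plug the Maclaurin series of the inner function into that of the outer and collect terms.
[x^0] = 1;  [x^1] = 1;  [x^2] = 1;  [x^3] = 2/3;  [x^4] = 1/3;  [x^5] = 2/15.

2*x^5/15 + x^4/3 + 2*x^3/3 + x^2 + x + 1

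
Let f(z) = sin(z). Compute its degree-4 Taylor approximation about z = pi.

[(z - pi)^0] = 0;  [(z - pi)^1] = -1;  [(z - pi)^2] = 0;  [(z - pi)^3] = 1/6;  [(z - pi)^4] = 0.

(z - pi)^3/6 - (z - pi)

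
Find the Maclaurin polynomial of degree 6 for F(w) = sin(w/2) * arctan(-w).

-247*w^6/2304 + 3*w^4/16 - w^2/2

Take the Cauchy product of the two expansions.
[w^0] = 0;  [w^1] = 0;  [w^2] = -1/2;  [w^3] = 0;  [w^4] = 3/16;  [w^5] = 0;  [w^6] = -247/2304.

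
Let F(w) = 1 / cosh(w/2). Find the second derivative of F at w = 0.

Invert the denominator's series and multiply.
The coefficient of w^2 in the expansion is -1/8, so F′′(0) = 2! * (-1/8) = -1/4.

-1/4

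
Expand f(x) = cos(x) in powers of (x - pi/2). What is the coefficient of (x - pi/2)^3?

Compute the successive derivatives at the expansion point and divide by k!.
[(x - pi/2)^0] = 0;  [(x - pi/2)^1] = -1;  [(x - pi/2)^2] = 0;  [(x - pi/2)^3] = 1/6.

1/6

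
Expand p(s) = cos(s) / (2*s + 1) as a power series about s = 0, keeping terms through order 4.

Multiply the numerator's expansion by the denominator's geometric series.

337*s^4/24 - 7*s^3 + 7*s^2/2 - 2*s + 1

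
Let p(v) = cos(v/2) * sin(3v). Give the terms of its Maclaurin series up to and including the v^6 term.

1661*v^5/640 - 39*v^3/8 + 3*v

Multiply the two series term by term and collect like powers.
p(0) = 0
p′(0) = 3
p′′(0) = 0
p′′′(0) = -117/4
p^(4)(0) = 0
p^(5)(0) = 4983/16
p^(6)(0) = 0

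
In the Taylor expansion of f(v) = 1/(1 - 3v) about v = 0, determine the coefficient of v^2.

9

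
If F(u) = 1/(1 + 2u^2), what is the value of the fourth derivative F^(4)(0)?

96

Apply the Taylor formula c_k = f^(k)(a)/k!.
From the series, [u^4] F = 4; multiply by 4! = 24 to get 96.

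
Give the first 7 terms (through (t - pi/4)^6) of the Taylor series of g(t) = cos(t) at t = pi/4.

g(pi/4) = sqrt(2)/2
g′(pi/4) = -sqrt(2)/2
g′′(pi/4) = -sqrt(2)/2
g′′′(pi/4) = sqrt(2)/2
g^(4)(pi/4) = sqrt(2)/2
g^(5)(pi/4) = -sqrt(2)/2
g^(6)(pi/4) = -sqrt(2)/2
The Taylor polynomial is Σ g^(k)(pi/4)/k! · (t - pi/4)^k.

-sqrt(2)*(t - pi/4)^6/1440 - sqrt(2)*(t - pi/4)^5/240 + sqrt(2)*(t - pi/4)^4/48 + sqrt(2)*(t - pi/4)^3/12 - sqrt(2)*(t - pi/4)^2/4 - sqrt(2)*(t - pi/4)/2 + sqrt(2)/2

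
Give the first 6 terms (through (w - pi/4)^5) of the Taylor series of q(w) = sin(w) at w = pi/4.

Apply the Taylor formula c_k = f^(k)(a)/k!.
q(pi/4) = sqrt(2)/2
q′(pi/4) = sqrt(2)/2
q′′(pi/4) = -sqrt(2)/2
q′′′(pi/4) = -sqrt(2)/2
q^(4)(pi/4) = sqrt(2)/2
q^(5)(pi/4) = sqrt(2)/2

sqrt(2)*(w - pi/4)^5/240 + sqrt(2)*(w - pi/4)^4/48 - sqrt(2)*(w - pi/4)^3/12 - sqrt(2)*(w - pi/4)^2/4 + sqrt(2)*(w - pi/4)/2 + sqrt(2)/2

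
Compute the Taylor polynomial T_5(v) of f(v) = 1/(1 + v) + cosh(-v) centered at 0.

-v^5 + 25*v^4/24 - v^3 + 3*v^2/2 - v + 2

Add the two expansions coefficient-wise.
f(0) = 2
f′(0) = -1
f′′(0) = 3
f′′′(0) = -6
f^(4)(0) = 25
f^(5)(0) = -120
Then c_k = f^(k)(0)/k! gives each Taylor coefficient.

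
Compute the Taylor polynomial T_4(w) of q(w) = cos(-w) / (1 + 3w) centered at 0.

1837*w^4/24 - 51*w^3/2 + 17*w^2/2 - 3*w + 1

Take the Cauchy product of the two expansions.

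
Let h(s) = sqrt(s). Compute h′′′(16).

3/8192

From the series, [(s - 16)^3] h = 1/16384; multiply by 3! = 6 to get 3/8192.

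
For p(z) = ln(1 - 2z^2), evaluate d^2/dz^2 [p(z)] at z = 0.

Use the known series and substitute for the argument.
From the series, [z^2] p = -2; multiply by 2! = 2 to get -4.

-4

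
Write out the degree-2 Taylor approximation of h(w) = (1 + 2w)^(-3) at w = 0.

Compute the successive derivatives at the expansion point and divide by k!.
h(0) = 1
h′(0) = -6
h′′(0) = 48

24*w^2 - 6*w + 1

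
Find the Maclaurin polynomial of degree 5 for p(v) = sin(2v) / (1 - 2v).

404*v^5/15 + 40*v^4/3 + 20*v^3/3 + 4*v^2 + 2*v

Take the Cauchy product of the two expansions.
p(0) = 0
p′(0) = 2
p′′(0) = 8
p′′′(0) = 40
p^(4)(0) = 320
p^(5)(0) = 3232
The Taylor polynomial is Σ p^(k)(0)/k! · v^k.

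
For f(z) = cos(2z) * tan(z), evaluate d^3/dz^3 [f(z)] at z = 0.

-10

Multiply the two series term by term and collect like powers.
The coefficient of z^3 in the expansion is -5/3, so f′′′(0) = 3! * (-5/3) = -10.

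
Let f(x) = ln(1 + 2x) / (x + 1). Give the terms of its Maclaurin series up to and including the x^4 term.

-32*x^4/3 + 20*x^3/3 - 4*x^2 + 2*x

Use 1/(1 - r) = Σ r^k on the denominator, then take the Cauchy product.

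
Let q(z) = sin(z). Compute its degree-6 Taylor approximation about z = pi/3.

-sqrt(3)*(z - pi/3)^6/1440 + (z - pi/3)^5/240 + sqrt(3)*(z - pi/3)^4/48 - (z - pi/3)^3/12 - sqrt(3)*(z - pi/3)^2/4 + (z - pi/3)/2 + sqrt(3)/2

Compute the successive derivatives at the expansion point and divide by k!.
q(pi/3) = sqrt(3)/2
q′(pi/3) = 1/2
q′′(pi/3) = -sqrt(3)/2
q′′′(pi/3) = -1/2
q^(4)(pi/3) = sqrt(3)/2
q^(5)(pi/3) = 1/2
q^(6)(pi/3) = -sqrt(3)/2
Then c_k = q^(k)(pi/3)/k! gives each Taylor coefficient.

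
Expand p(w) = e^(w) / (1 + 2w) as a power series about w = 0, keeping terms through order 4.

233*w^4/24 - 29*w^3/6 + 5*w^2/2 - w + 1

Write out both Maclaurin series and multiply, keeping only the needed powers.
[w^0] = 1;  [w^1] = -1;  [w^2] = 5/2;  [w^3] = -29/6;  [w^4] = 233/24.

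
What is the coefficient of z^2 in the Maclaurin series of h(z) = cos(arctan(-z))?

Substitute the inner expansion into the outer series and collect powers.
h(0) = 1
h′(0) = 0
h′′(0) = -1
So c_2 = h′′(0)/2! = -1/2.

-1/2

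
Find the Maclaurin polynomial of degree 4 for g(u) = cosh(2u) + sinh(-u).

Expand each term separately and add.

2*u^4/3 - u^3/6 + 2*u^2 - u + 1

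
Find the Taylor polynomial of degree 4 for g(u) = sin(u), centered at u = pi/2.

[(u - pi/2)^0] = 1;  [(u - pi/2)^1] = 0;  [(u - pi/2)^2] = -1/2;  [(u - pi/2)^3] = 0;  [(u - pi/2)^4] = 1/24.

(u - pi/2)^4/24 - (u - pi/2)^2/2 + 1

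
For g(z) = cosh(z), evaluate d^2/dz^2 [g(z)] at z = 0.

1

The coefficient of z^2 in the expansion is 1/2, so g′′(0) = 2! * (1/2) = 1.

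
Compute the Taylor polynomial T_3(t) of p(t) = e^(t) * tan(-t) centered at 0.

-5*t^3/6 - t^2 - t

Take the Cauchy product of the two expansions.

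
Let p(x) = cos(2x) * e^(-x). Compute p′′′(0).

Multiply the two series term by term and collect like powers.
From the series, [x^3] p = 11/6; multiply by 3! = 6 to get 11.

11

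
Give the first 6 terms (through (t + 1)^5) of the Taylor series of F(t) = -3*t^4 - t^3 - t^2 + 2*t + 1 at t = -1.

[(t + 1)^0] = -4;  [(t + 1)^1] = 13;  [(t + 1)^2] = -16;  [(t + 1)^3] = 11;  [(t + 1)^4] = -3;  [(t + 1)^5] = 0.

-3*(t + 1)^4 + 11*(t + 1)^3 - 16*(t + 1)^2 + 13*(t + 1) - 4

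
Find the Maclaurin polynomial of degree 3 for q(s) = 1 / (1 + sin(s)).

-5*s^3/6 + s^2 - s + 1

Expand as Σ (-1)^k u^k with u equal to the inner function's series.
q(0) = 1
q′(0) = -1
q′′(0) = 2
q′′′(0) = -5
The Taylor polynomial is Σ q^(k)(0)/k! · s^k.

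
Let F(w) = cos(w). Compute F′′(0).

-1

Compute the successive derivatives at the expansion point and divide by k!.
The coefficient of w^2 in the expansion is -1/2, so F′′(0) = 2! * (-1/2) = -1.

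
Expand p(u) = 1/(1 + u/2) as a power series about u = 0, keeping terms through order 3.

-u^3/8 + u^2/4 - u/2 + 1

[u^0] = 1;  [u^1] = -1/2;  [u^2] = 1/4;  [u^3] = -1/8.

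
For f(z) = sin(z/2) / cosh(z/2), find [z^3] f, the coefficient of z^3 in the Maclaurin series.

Invert the denominator's series and multiply.
f(0) = 0
f′(0) = 1/2
f′′(0) = 0
f′′′(0) = -1/2
Then c_k = f^(k)(0)/k! gives each Taylor coefficient.

-1/12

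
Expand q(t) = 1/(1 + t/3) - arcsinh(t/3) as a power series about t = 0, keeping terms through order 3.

Expand each term separately and add.
[t^0] = 1;  [t^1] = -2/3;  [t^2] = 1/9;  [t^3] = -5/162.

-5*t^3/162 + t^2/9 - 2*t/3 + 1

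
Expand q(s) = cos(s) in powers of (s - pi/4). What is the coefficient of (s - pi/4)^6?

-sqrt(2)/1440

Apply the Taylor formula c_k = f^(k)(a)/k!.
q(pi/4) = sqrt(2)/2
q′(pi/4) = -sqrt(2)/2
q′′(pi/4) = -sqrt(2)/2
q′′′(pi/4) = sqrt(2)/2
q^(4)(pi/4) = sqrt(2)/2
q^(5)(pi/4) = -sqrt(2)/2
q^(6)(pi/4) = -sqrt(2)/2
So c_6 = q^(6)(pi/4)/6! = -sqrt(2)/1440.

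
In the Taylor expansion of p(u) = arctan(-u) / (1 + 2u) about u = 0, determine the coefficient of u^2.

2

Write out both Maclaurin series and multiply, keeping only the needed powers.
p(0) = 0
p′(0) = -1
p′′(0) = 4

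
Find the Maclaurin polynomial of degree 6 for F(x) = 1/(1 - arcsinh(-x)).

23*x^6/45 - 23*x^5/40 + 2*x^4/3 - 5*x^3/6 + x^2 - x + 1

Compose series: expand the inner function first, then feed it into the outer expansion.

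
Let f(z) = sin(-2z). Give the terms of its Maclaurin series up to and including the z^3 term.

[z^0] = 0;  [z^1] = -2;  [z^2] = 0;  [z^3] = 4/3.

4*z^3/3 - 2*z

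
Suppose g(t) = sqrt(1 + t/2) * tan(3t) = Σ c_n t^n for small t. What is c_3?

Take the Cauchy product of the two expansions.
So c_3 = g′′′(0)/3! = 285/32.

285/32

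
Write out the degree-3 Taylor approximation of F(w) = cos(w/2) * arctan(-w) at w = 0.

Expand each factor separately, then convolve coefficients.

11*w^3/24 - w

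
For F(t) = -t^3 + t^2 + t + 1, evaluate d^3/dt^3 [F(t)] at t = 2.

The coefficient of (t - 2)^3 in the expansion is -1, so F′′′(2) = 3! * (-1) = -6.

-6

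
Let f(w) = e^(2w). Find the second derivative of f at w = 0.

4

Apply the Taylor formula c_k = f^(k)(a)/k!.
The coefficient of w^2 in the expansion is 2, so f′′(0) = 2! * (2) = 4.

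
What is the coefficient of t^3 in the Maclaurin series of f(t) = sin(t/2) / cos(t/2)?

1/24

Write the quotient as an unknown series and match coefficients against numerator = denominator · series.
f(0) = 0
f′(0) = 1/2
f′′(0) = 0
f′′′(0) = 1/4
The Taylor polynomial is Σ f^(k)(0)/k! · t^k.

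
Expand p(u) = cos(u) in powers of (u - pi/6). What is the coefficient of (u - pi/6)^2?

Differentiate repeatedly and evaluate at the center.
p(pi/6) = sqrt(3)/2
p′(pi/6) = -1/2
p′′(pi/6) = -sqrt(3)/2

-sqrt(3)/4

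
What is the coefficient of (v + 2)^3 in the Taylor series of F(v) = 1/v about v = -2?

-1/16

Differentiate repeatedly and evaluate at the center.
[(v + 2)^0] = -1/2;  [(v + 2)^1] = -1/4;  [(v + 2)^2] = -1/8;  [(v + 2)^3] = -1/16.
So c_3 = F′′′(-2)/3! = -1/16.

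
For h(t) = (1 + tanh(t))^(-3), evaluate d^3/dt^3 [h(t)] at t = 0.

Plug the Maclaurin series of the inner function into that of the outer and collect terms.
The coefficient of t^3 in the expansion is -9, so h′′′(0) = 3! * (-9) = -54.

-54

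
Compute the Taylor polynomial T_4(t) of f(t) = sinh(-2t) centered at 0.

f(0) = 0
f′(0) = -2
f′′(0) = 0
f′′′(0) = -8
f^(4)(0) = 0
Dividing each by k! gives the coefficients c_0, ..., c_4.

-4*t^3/3 - 2*t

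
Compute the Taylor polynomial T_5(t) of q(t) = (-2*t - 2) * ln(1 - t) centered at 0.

9*t^5/10 + 7*t^4/6 + 5*t^3/3 + 3*t^2 + 2*t

Multiply each power in the prefactor through the base expansion.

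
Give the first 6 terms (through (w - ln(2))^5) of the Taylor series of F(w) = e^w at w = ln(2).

(w - ln(2))^5/60 + (w - ln(2))^4/12 + (w - ln(2))^3/3 + (w - ln(2))^2 + 2*(w - ln(2)) + 2

Apply the Taylor formula c_k = f^(k)(a)/k!.
[(w - ln(2))^0] = 2;  [(w - ln(2))^1] = 2;  [(w - ln(2))^2] = 1;  [(w - ln(2))^3] = 1/3;  [(w - ln(2))^4] = 1/12;  [(w - ln(2))^5] = 1/60.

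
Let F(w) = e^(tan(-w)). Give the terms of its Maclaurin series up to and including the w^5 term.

-37*w^5/120 + 3*w^4/8 - w^3/2 + w^2/2 - w + 1

Plug the Maclaurin series of the inner function into that of the outer and collect terms.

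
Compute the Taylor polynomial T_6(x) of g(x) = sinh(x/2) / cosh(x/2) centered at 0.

Divide the numerator series by the denominator series (power-series long division).
g(0) = 0
g′(0) = 1/2
g′′(0) = 0
g′′′(0) = -1/4
g^(4)(0) = 0
g^(5)(0) = 1/2
g^(6)(0) = 0

x^5/240 - x^3/24 + x/2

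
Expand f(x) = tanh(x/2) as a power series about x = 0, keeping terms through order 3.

-x^3/24 + x/2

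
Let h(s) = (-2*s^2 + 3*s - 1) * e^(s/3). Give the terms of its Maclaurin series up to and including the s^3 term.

Shift and add copies of the series according to the polynomial's terms.
[s^0] = -1;  [s^1] = 8/3;  [s^2] = -19/18;  [s^3] = -41/81.

-41*s^3/81 - 19*s^2/18 + 8*s/3 - 1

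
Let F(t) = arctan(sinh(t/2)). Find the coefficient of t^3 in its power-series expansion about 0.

-1/48

Substitute the inner expansion into the outer series and collect powers.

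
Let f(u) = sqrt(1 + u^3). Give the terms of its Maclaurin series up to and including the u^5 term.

u^3/2 + 1

[u^0] = 1;  [u^1] = 0;  [u^2] = 0;  [u^3] = 1/2;  [u^4] = 0;  [u^5] = 0.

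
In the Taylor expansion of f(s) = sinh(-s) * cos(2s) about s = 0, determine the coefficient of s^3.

11/6

Expand each factor separately, then convolve coefficients.
[s^0] = 0;  [s^1] = -1;  [s^2] = 0;  [s^3] = 11/6.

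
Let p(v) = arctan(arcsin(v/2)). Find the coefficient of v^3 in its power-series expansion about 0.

Compose series: expand the inner function first, then feed it into the outer expansion.
p(0) = 0
p′(0) = 1/2
p′′(0) = 0
p′′′(0) = -1/8
So c_3 = p′′′(0)/3! = -1/48.

-1/48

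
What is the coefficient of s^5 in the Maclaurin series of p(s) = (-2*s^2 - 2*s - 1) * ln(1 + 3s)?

Distribute the polynomial across the series and collect like powers.
[s^0] = 0;  [s^1] = -3;  [s^2] = -3/2;  [s^3] = -6;  [s^4] = 45/4;  [s^5] = -261/10.

-261/10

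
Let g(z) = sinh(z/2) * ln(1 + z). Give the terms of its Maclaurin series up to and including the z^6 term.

Multiply the two series term by term and collect like powers.
[z^0] = 0;  [z^1] = 0;  [z^2] = 1/2;  [z^3] = -1/4;  [z^4] = 3/16;  [z^5] = -13/96;  [z^6] = 247/2304.

247*z^6/2304 - 13*z^5/96 + 3*z^4/16 - z^3/4 + z^2/2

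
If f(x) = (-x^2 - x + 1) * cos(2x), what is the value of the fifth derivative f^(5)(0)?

-80

Multiply each power in the prefactor through the base expansion.
The coefficient of x^5 in the expansion is -2/3, so f^(5)(0) = 5! * (-2/3) = -80.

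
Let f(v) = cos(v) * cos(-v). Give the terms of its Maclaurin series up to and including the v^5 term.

Take the Cauchy product of the two expansions.
f(0) = 1
f′(0) = 0
f′′(0) = -2
f′′′(0) = 0
f^(4)(0) = 8
f^(5)(0) = 0

v^4/3 - v^2 + 1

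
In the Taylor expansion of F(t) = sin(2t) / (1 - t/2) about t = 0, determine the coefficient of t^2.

Write out both Maclaurin series and multiply, keeping only the needed powers.
F(0) = 0
F′(0) = 2
F′′(0) = 2

1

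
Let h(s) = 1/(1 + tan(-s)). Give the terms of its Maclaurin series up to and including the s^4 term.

5*s^4/3 + 4*s^3/3 + s^2 + s + 1

Compose series: expand the inner function first, then feed it into the outer expansion.
[s^0] = 1;  [s^1] = 1;  [s^2] = 1;  [s^3] = 4/3;  [s^4] = 5/3.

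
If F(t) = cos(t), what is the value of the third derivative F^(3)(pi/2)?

The coefficient of (t - pi/2)^3 in the expansion is 1/6, so F′′′(pi/2) = 3! * (1/6) = 1.

1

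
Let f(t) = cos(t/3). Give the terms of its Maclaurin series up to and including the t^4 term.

t^4/1944 - t^2/18 + 1

f(0) = 1
f′(0) = 0
f′′(0) = -1/9
f′′′(0) = 0
f^(4)(0) = 1/81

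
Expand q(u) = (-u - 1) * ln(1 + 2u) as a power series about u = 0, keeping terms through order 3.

-2*u^3/3 - 2*u

Shift and add copies of the series according to the polynomial's terms.
[u^0] = 0;  [u^1] = -2;  [u^2] = 0;  [u^3] = -2/3.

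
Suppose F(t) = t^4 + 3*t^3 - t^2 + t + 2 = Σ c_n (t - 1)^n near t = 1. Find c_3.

7

Differentiate repeatedly and evaluate at the center.
[(t - 1)^0] = 6;  [(t - 1)^1] = 12;  [(t - 1)^2] = 14;  [(t - 1)^3] = 7.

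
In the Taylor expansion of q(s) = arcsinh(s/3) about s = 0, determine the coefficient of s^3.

-1/162

Differentiate repeatedly and evaluate at the center.
q(0) = 0
q′(0) = 1/3
q′′(0) = 0
q′′′(0) = -1/27
Dividing each by k! gives the coefficients c_0, ..., c_3.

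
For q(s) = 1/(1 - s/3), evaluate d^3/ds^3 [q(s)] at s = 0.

2/9

Use the known series and substitute for the argument.
The coefficient of s^3 in the expansion is 1/27, so q′′′(0) = 3! * (1/27) = 2/9.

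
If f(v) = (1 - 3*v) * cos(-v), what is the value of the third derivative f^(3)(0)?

Distribute the polynomial across the series and collect like powers.
The coefficient of v^3 in the expansion is 3/2, so f′′′(0) = 3! * (3/2) = 9.

9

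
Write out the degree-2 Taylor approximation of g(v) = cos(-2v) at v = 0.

1 - 2*v^2

g(0) = 1
g′(0) = 0
g′′(0) = -4
Then c_k = g^(k)(0)/k! gives each Taylor coefficient.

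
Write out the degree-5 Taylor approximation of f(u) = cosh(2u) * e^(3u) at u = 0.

521*u^5/40 + 313*u^4/24 + 21*u^3/2 + 13*u^2/2 + 3*u + 1

Multiply the two series term by term and collect like powers.
f(0) = 1
f′(0) = 3
f′′(0) = 13
f′′′(0) = 63
f^(4)(0) = 313
f^(5)(0) = 1563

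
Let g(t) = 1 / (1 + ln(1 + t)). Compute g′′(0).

Use the geometric series for the reciprocal, then substitute.
From the series, [t^2] g = 3/2; multiply by 2! = 2 to get 3.

3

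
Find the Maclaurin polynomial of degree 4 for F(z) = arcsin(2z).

[z^0] = 0;  [z^1] = 2;  [z^2] = 0;  [z^3] = 4/3;  [z^4] = 0.

4*z^3/3 + 2*z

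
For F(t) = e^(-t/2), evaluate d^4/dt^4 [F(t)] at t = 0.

Use the known series and substitute for the argument.
The coefficient of t^4 in the expansion is 1/384, so F^(4)(0) = 4! * (1/384) = 1/16.

1/16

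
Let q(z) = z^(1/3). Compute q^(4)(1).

The coefficient of (z - 1)^4 in the expansion is -10/243, so q^(4)(1) = 4! * (-10/243) = -80/81.

-80/81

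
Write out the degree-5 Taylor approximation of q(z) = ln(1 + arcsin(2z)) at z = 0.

212*z^5/15 - 20*z^4/3 + 4*z^3 - 2*z^2 + 2*z

Plug the Maclaurin series of the inner function into that of the outer and collect terms.
[z^0] = 0;  [z^1] = 2;  [z^2] = -2;  [z^3] = 4;  [z^4] = -20/3;  [z^5] = 212/15.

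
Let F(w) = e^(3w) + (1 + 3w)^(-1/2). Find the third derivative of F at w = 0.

-189/8

Expand each term separately and add.
From the series, [w^3] F = -63/16; multiply by 3! = 6 to get -189/8.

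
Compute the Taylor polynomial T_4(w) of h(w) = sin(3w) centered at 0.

-9*w^3/2 + 3*w

Differentiate repeatedly and evaluate at the center.
h(0) = 0
h′(0) = 3
h′′(0) = 0
h′′′(0) = -27
h^(4)(0) = 0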